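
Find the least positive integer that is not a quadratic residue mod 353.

(2/353) = +1, so 2 is a residue.
(3/353) = −1, so 3 is the smallest positive non-residue mod 353.

3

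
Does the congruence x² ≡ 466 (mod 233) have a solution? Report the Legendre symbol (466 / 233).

0

First reduce: 466 ≡ 0 (mod 233).
Top reduces to 0: gcd > 1, so the symbol is 0.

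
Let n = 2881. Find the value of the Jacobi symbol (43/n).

Reciprocity: 43 ≡ 3 and 2881 ≡ 1 (mod 4), so (43/2881) = +(2881/43).
Reduce top mod 43: now compute (0/43).
Top reduces to 0: gcd > 1, so the symbol is 0.

0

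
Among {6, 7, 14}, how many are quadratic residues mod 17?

(6/17) = -1 → non-residue.
(7/17) = -1 → non-residue.
(14/17) = -1 → non-residue.
Total quadratic residues among the 3: 0.

0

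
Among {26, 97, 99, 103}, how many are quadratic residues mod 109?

2

(26/109) = +1 → QR.
(97/109) = +1 → QR.
(99/109) = -1 → non-residue.
(103/109) = -1 → non-residue.
Total quadratic residues among the 4: 2.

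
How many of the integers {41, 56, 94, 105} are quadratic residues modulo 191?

(41/191) = -1 → non-residue.
(56/191) = -1 → non-residue.
(94/191) = -1 → non-residue.
(105/191) = -1 → non-residue.
Total quadratic residues among the 4: 0.

0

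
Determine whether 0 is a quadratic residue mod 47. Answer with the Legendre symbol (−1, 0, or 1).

0

Top reduces to 0: gcd > 1, so the symbol is 0.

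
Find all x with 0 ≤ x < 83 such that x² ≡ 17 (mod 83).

10, 73

Since 83 ≡ 3 (mod 4), a square root of 17 is 17^((83+1)/4) = 17^21 mod 83.
Repeated squaring: 17^2≡40, 17^4≡23, 17^8≡31, 17^16≡48 (mod 83).
17^21 = 17^(16+4+1) ≡ 10 (mod 83).
Check: 10² = 100 ≡ 17 (mod 83). The two roots are 10 and 73.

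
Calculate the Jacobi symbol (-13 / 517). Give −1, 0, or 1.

1

First reduce: -13 ≡ 504 (mod 517).
Pull out 2^3: since 517 ≡ 5 (mod 8), (2/517) = -1, so (2/517)^3 = -1.
Reciprocity: 63 ≡ 3 and 517 ≡ 1 (mod 4), so (63/517) = +(517/63).
Reduce top mod 63: now compute (13/63).
Reciprocity: 13 ≡ 1 and 63 ≡ 3 (mod 4), so (13/63) = +(63/13).
Reduce top mod 13: now compute (11/13).
Reciprocity: 11 ≡ 3 and 13 ≡ 1 (mod 4), so (11/13) = +(13/11).
Reduce top mod 11: now compute (2/11).
Pull out 2: since 11 ≡ 3 (mod 8), (2/11) = -1.
Reached (1/11) = 1. Collecting the sign flips along the way, the symbol is +1.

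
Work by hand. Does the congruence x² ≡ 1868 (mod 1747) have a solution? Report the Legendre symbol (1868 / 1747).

First reduce: 1868 ≡ 121 (mod 1747).
Reciprocity: 121 ≡ 1 and 1747 ≡ 3 (mod 4), so (121/1747) = +(1747/121).
Reduce top mod 121: now compute (53/121).
Reciprocity: 53 ≡ 1 and 121 ≡ 1 (mod 4), so (53/121) = +(121/53).
Reduce top mod 53: now compute (15/53).
Reciprocity: 15 ≡ 3 and 53 ≡ 1 (mod 4), so (15/53) = +(53/15).
Reduce top mod 15: now compute (8/15).
Pull out 2^3: since 15 ≡ 7 (mod 8), (2/15) = +1, so (2/15)^3 = +1.
Reached (1/15) = 1. Collecting the sign flips along the way, the symbol is +1.

1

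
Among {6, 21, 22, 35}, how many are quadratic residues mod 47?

(6/47) = +1 → QR.
(21/47) = +1 → QR.
(22/47) = -1 → non-residue.
(35/47) = -1 → non-residue.
Total quadratic residues among the 4: 2.

2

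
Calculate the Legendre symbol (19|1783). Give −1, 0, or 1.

Reciprocity: 19 ≡ 3 and 1783 ≡ 3 (mod 4), so (19/1783) = −(1783/19).
Reduce top mod 19: now compute (16/19).
Pull out 2^4: since 19 ≡ 3 (mod 8), (2/19) = -1, so (2/19)^4 = +1.
Reached (1/19) = 1. Collecting the sign flips along the way, the symbol is -1.

-1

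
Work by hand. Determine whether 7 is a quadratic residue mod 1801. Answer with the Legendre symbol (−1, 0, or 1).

Reciprocity: 7 ≡ 3 and 1801 ≡ 1 (mod 4), so (7/1801) = +(1801/7).
Reduce top mod 7: now compute (2/7).
Pull out 2: since 7 ≡ 7 (mod 8), (2/7) = +1.
Reached (1/7) = 1. Collecting the sign flips along the way, the symbol is +1.

1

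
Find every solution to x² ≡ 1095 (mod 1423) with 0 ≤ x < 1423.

665, 758

Since 1423 ≡ 3 (mod 4), a square root of 1095 is 1095^((1423+1)/4) = 1095^356 mod 1423.
Repeated squaring: 1095^2≡859, 1095^4≡767, 1095^8≡590, 1095^16≡888, 1095^32≡202, 1095^64≡960, 1095^128≡919, 1095^256≡722 (mod 1423).
1095^356 = 1095^(256+64+32+4) ≡ 758 (mod 1423).
Check: 758² = 574564 ≡ 1095 (mod 1423). The two roots are 665 and 758.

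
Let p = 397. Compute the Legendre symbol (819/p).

1

First reduce: 819 ≡ 25 (mod 397).
Reciprocity: 25 ≡ 1 and 397 ≡ 1 (mod 4), so (25/397) = +(397/25).
Reduce top mod 25: now compute (22/25).
Pull out 2: since 25 ≡ 1 (mod 8), (2/25) = +1.
Reciprocity: 11 ≡ 3 and 25 ≡ 1 (mod 4), so (11/25) = +(25/11).
Reduce top mod 11: now compute (3/11).
Reciprocity: 3 ≡ 3 and 11 ≡ 3 (mod 4), so (3/11) = −(11/3).
Reduce top mod 3: now compute (2/3).
Pull out 2: since 3 ≡ 3 (mod 8), (2/3) = -1.
Reached (1/3) = 1. Collecting the sign flips along the way, the symbol is +1.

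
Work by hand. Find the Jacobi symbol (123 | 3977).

0

Reciprocity: 123 ≡ 3 and 3977 ≡ 1 (mod 4), so (123/3977) = +(3977/123).
Reduce top mod 123: now compute (41/123).
Reciprocity: 41 ≡ 1 and 123 ≡ 3 (mod 4), so (41/123) = +(123/41).
Reduce top mod 41: now compute (0/41).
Top reduces to 0: gcd > 1, so the symbol is 0.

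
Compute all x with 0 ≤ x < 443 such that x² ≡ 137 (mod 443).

85, 358

Since 443 ≡ 3 (mod 4), a square root of 137 is 137^((443+1)/4) = 137^111 mod 443.
Repeated squaring: 137^2≡163, 137^4≡432, 137^8≡121, 137^16≡22, 137^32≡41, 137^64≡352 (mod 443).
137^111 = 137^(64+32+8+4+2+1) ≡ 358 (mod 443).
Check: 358² = 128164 ≡ 137 (mod 443). The two roots are 85 and 358.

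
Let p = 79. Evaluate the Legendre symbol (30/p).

-1

Pull out 2: since 79 ≡ 7 (mod 8), (2/79) = +1.
Reciprocity: 15 ≡ 3 and 79 ≡ 3 (mod 4), so (15/79) = −(79/15).
Reduce top mod 15: now compute (4/15).
Pull out 2^2: since 15 ≡ 7 (mod 8), (2/15) = +1, so (2/15)^2 = +1.
Reached (1/15) = 1. Collecting the sign flips along the way, the symbol is -1.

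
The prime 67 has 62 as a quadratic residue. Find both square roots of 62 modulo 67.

14, 53

Since 67 ≡ 3 (mod 4), a square root of 62 is 62^((67+1)/4) = 62^17 mod 67.
Repeated squaring: 62^2≡25, 62^4≡22, 62^8≡15, 62^16≡24 (mod 67).
62^17 = 62^(16+1) ≡ 14 (mod 67).
Check: 14² = 196 ≡ 62 (mod 67). The two roots are 14 and 53.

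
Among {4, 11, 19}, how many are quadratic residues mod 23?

(4/23) = +1 → QR.
(11/23) = -1 → non-residue.
(19/23) = -1 → non-residue.
Total quadratic residues among the 3: 1.

1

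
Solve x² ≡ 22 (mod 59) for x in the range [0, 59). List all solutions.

9, 50

Since 59 ≡ 3 (mod 4), a square root of 22 is 22^((59+1)/4) = 22^15 mod 59.
Repeated squaring: 22^2≡12, 22^4≡26, 22^8≡27 (mod 59).
22^15 = 22^(8+4+2+1) ≡ 9 (mod 59).
Check: 9² = 81 ≡ 22 (mod 59). The two roots are 9 and 50.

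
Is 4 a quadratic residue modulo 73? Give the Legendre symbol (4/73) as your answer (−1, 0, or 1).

Pull out 2^2: since 73 ≡ 1 (mod 8), (2/73) = +1, so (2/73)^2 = +1.
Reached (1/73) = 1. Collecting the sign flips along the way, the symbol is +1.

1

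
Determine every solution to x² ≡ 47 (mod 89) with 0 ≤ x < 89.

15, 74

89 ≡ 1 (mod 4), so we find a root by search.
Trying successive values, 15² = 225 ≡ 47 (mod 89). The other root is 89 − 15 = 74.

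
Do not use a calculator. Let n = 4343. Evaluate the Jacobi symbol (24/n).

Pull out 2^3: since 4343 ≡ 7 (mod 8), (2/4343) = +1, so (2/4343)^3 = +1.
Reciprocity: 3 ≡ 3 and 4343 ≡ 3 (mod 4), so (3/4343) = −(4343/3).
Reduce top mod 3: now compute (2/3).
Pull out 2: since 3 ≡ 3 (mod 8), (2/3) = -1.
Reached (1/3) = 1. Collecting the sign flips along the way, the symbol is +1.

1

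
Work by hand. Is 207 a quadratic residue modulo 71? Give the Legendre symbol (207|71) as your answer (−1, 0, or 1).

First reduce: 207 ≡ 65 (mod 71).
Reciprocity: 65 ≡ 1 and 71 ≡ 3 (mod 4), so (65/71) = +(71/65).
Reduce top mod 65: now compute (6/65).
Pull out 2: since 65 ≡ 1 (mod 8), (2/65) = +1.
Reciprocity: 3 ≡ 3 and 65 ≡ 1 (mod 4), so (3/65) = +(65/3).
Reduce top mod 3: now compute (2/3).
Pull out 2: since 3 ≡ 3 (mod 8), (2/3) = -1.
Reached (1/3) = 1. Collecting the sign flips along the way, the symbol is -1.

-1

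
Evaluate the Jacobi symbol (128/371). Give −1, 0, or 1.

-1

Pull out 2^7: since 371 ≡ 3 (mod 8), (2/371) = -1, so (2/371)^7 = -1.
Reached (1/371) = 1. Collecting the sign flips along the way, the symbol is -1.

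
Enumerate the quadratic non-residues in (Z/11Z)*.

2,6,7,8,10

Square k = 1,…,5 (k and 11−k give the same square):
1²=1, 2²=4, 3²=9, 4²≡5, 5²≡3 (mod 11).
The residues are {1, 3, 4, 5, 9}; the non-residues are the remaining 5 nonzero classes.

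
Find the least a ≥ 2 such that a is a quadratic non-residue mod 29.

2

(2/29) = −1, so 2 is the smallest positive non-residue mod 29.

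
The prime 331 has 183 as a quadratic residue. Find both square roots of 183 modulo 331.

50, 281

Since 331 ≡ 3 (mod 4), a square root of 183 is 183^((331+1)/4) = 183^83 mod 331.
Repeated squaring: 183^2≡58, 183^4≡54, 183^8≡268, 183^16≡328, 183^32≡9, 183^64≡81 (mod 331).
183^83 = 183^(64+16+2+1) ≡ 281 (mod 331).
Check: 281² = 78961 ≡ 183 (mod 331). The two roots are 50 and 281.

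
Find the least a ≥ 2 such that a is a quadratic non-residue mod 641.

3

(2/641) = +1, so 2 is a residue.
(3/641) = −1, so 3 is the smallest positive non-residue mod 641.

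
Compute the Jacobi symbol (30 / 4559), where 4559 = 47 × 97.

Pull out 2: since 4559 ≡ 7 (mod 8), (2/4559) = +1.
Reciprocity: 15 ≡ 3 and 4559 ≡ 3 (mod 4), so (15/4559) = −(4559/15).
Reduce top mod 15: now compute (14/15).
Pull out 2: since 15 ≡ 7 (mod 8), (2/15) = +1.
Reciprocity: 7 ≡ 3 and 15 ≡ 3 (mod 4), so (7/15) = −(15/7).
Reduce top mod 7: now compute (1/7).
Reached (1/7) = 1. Collecting the sign flips along the way, the symbol is +1.

1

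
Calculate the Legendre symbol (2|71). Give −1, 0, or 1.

Pull out 2: since 71 ≡ 7 (mod 8), (2/71) = +1.
Reached (1/71) = 1. Collecting the sign flips along the way, the symbol is +1.

1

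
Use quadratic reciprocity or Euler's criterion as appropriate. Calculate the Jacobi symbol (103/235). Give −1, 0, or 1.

-1

Reciprocity: 103 ≡ 3 and 235 ≡ 3 (mod 4), so (103/235) = −(235/103).
Reduce top mod 103: now compute (29/103).
Reciprocity: 29 ≡ 1 and 103 ≡ 3 (mod 4), so (29/103) = +(103/29).
Reduce top mod 29: now compute (16/29).
Pull out 2^4: since 29 ≡ 5 (mod 8), (2/29) = -1, so (2/29)^4 = +1.
Reached (1/29) = 1. Collecting the sign flips along the way, the symbol is -1.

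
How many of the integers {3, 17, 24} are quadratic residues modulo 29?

(3/29) = -1 → non-residue.
(17/29) = -1 → non-residue.
(24/29) = +1 → QR.
Total quadratic residues among the 3: 1.

1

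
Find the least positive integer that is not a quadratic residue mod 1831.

3

(2/1831) = +1, so 2 is a residue.
(3/1831) = −1, so 3 is the smallest positive non-residue mod 1831.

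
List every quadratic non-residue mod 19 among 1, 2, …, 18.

2, 3, 8, 10, 12, 13, 14, 15, 18

Square k = 1,…,9 (k and 19−k give the same square):
1²=1, 2²=4, 3²=9, 4²=16, 5²≡6, 6²≡17, 7²≡11, 8²≡7, 9²≡5 (mod 19).
The residues are {1, 4, 5, 6, 7, 9, 11, 16, 17}; the non-residues are the remaining 9 nonzero classes.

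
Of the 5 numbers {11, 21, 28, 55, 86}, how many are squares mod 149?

(11/149) = -1 → non-residue.
(21/149) = -1 → non-residue.
(28/149) = +1 → QR.
(55/149) = -1 → non-residue.
(86/149) = +1 → QR.
Total quadratic residues among the 5: 2.

2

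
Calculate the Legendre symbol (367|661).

Reciprocity: 367 ≡ 3 and 661 ≡ 1 (mod 4), so (367/661) = +(661/367).
Reduce top mod 367: now compute (294/367).
Pull out 2: since 367 ≡ 7 (mod 8), (2/367) = +1.
Reciprocity: 147 ≡ 3 and 367 ≡ 3 (mod 4), so (147/367) = −(367/147).
Reduce top mod 147: now compute (73/147).
Reciprocity: 73 ≡ 1 and 147 ≡ 3 (mod 4), so (73/147) = +(147/73).
Reduce top mod 73: now compute (1/73).
Reached (1/73) = 1. Collecting the sign flips along the way, the symbol is -1.

-1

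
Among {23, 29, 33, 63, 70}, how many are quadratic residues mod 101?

(23/101) = +1 → QR.
(29/101) = -1 → non-residue.
(33/101) = +1 → QR.
(63/101) = -1 → non-residue.
(70/101) = +1 → QR.
Total quadratic residues among the 5: 3.

3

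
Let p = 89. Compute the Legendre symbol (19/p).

Reciprocity: 19 ≡ 3 and 89 ≡ 1 (mod 4), so (19/89) = +(89/19).
Reduce top mod 19: now compute (13/19).
Reciprocity: 13 ≡ 1 and 19 ≡ 3 (mod 4), so (13/19) = +(19/13).
Reduce top mod 13: now compute (6/13).
Pull out 2: since 13 ≡ 5 (mod 8), (2/13) = -1.
Reciprocity: 3 ≡ 3 and 13 ≡ 1 (mod 4), so (3/13) = +(13/3).
Reduce top mod 3: now compute (1/3).
Reached (1/3) = 1. Collecting the sign flips along the way, the symbol is -1.

-1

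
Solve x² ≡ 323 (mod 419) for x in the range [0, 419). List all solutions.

Since 419 ≡ 3 (mod 4), a square root of 323 is 323^((419+1)/4) = 323^105 mod 419.
Repeated squaring: 323^2≡417, 323^4≡4, 323^8≡16, 323^16≡256, 323^32≡172, 323^64≡254 (mod 419).
323^105 = 323^(64+32+8+1) ≡ 177 (mod 419).
Check: 177² = 31329 ≡ 323 (mod 419). The two roots are 177 and 242.

177, 242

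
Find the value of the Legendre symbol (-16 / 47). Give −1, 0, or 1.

First reduce: -16 ≡ 31 (mod 47).
Reciprocity: 31 ≡ 3 and 47 ≡ 3 (mod 4), so (31/47) = −(47/31).
Reduce top mod 31: now compute (16/31).
Pull out 2^4: since 31 ≡ 7 (mod 8), (2/31) = +1, so (2/31)^4 = +1.
Reached (1/31) = 1. Collecting the sign flips along the way, the symbol is -1.

-1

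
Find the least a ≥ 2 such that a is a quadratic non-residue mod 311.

(2/311) = +1, so 2 is a residue.
(3/311) = +1, so 3 is a residue.
(4/311) = +1, so 4 is a residue.
(5/311) = +1, so 5 is a residue.
(6/311) = +1, so 6 is a residue.
(7/311) = +1, so 7 is a residue.
(8/311) = +1, so 8 is a residue.
(9/311) = +1, so 9 is a residue.
(10/311) = +1, so 10 is a residue.
(11/311) = −1, so 11 is the smallest positive non-residue mod 311.

11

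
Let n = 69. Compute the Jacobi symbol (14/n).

1

Pull out 2: since 69 ≡ 5 (mod 8), (2/69) = -1.
Reciprocity: 7 ≡ 3 and 69 ≡ 1 (mod 4), so (7/69) = +(69/7).
Reduce top mod 7: now compute (6/7).
Pull out 2: since 7 ≡ 7 (mod 8), (2/7) = +1.
Reciprocity: 3 ≡ 3 and 7 ≡ 3 (mod 4), so (3/7) = −(7/3).
Reduce top mod 3: now compute (1/3).
Reached (1/3) = 1. Collecting the sign flips along the way, the symbol is +1.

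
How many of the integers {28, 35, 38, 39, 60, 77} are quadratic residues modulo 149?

3

(28/149) = +1 → QR.
(35/149) = +1 → QR.
(38/149) = -1 → non-residue.
(39/149) = +1 → QR.
(60/149) = -1 → non-residue.
(77/149) = -1 → non-residue.
Total quadratic residues among the 6: 3.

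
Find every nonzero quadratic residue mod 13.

Square k = 1,…,6 (k and 13−k give the same square):
1²=1, 2²=4, 3²=9, 4²≡3, 5²≡12, 6²≡10 (mod 13).
So the quadratic residues mod 13 are {1, 3, 4, 9, 10, 12}.

1,3,4,9,10,12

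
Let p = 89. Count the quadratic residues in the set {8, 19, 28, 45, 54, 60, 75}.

(8/89) = +1 → QR.
(19/89) = -1 → non-residue.
(28/89) = -1 → non-residue.
(45/89) = +1 → QR.
(54/89) = -1 → non-residue.
(60/89) = -1 → non-residue.
(75/89) = -1 → non-residue.
Total quadratic residues among the 7: 2.

2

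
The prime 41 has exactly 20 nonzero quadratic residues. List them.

1 2 4 5 8 9 10 16 18 20 21 23 25 31 32 33 36 37 39 40

Square k = 1,…,20 (k and 41−k give the same square):
1²=1, 2²=4, 3²=9, 4²=16, 5²=25, 6²=36, 7²≡8, 8²≡23, 9²≡40, 10²≡18, 11²≡39, 12²≡21, 13²≡5, 14²≡32, 15²≡20, 16²≡10, 17²≡2, 18²≡37, 19²≡33, 20²≡31 (mod 41).
So the quadratic residues mod 41 are {1, 2, 4, 5, 8, 9, 10, 16, 18, 20, 21, 23, 25, 31, 32, 33, 36, 37, 39, 40}.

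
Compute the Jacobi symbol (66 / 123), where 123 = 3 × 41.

0

Pull out 2: since 123 ≡ 3 (mod 8), (2/123) = -1.
Reciprocity: 33 ≡ 1 and 123 ≡ 3 (mod 4), so (33/123) = +(123/33).
Reduce top mod 33: now compute (24/33).
Pull out 2^3: since 33 ≡ 1 (mod 8), (2/33) = +1, so (2/33)^3 = +1.
Reciprocity: 3 ≡ 3 and 33 ≡ 1 (mod 4), so (3/33) = +(33/3).
Reduce top mod 3: now compute (0/3).
Top reduces to 0: gcd > 1, so the symbol is 0.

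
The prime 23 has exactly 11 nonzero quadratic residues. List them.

1,2,3,4,6,8,9,12,13,16,18

Square k = 1,…,11 (k and 23−k give the same square):
1²=1, 2²=4, 3²=9, 4²=16, 5²≡2, 6²≡13, 7²≡3, 8²≡18, 9²≡12, 10²≡8, 11²≡6 (mod 23).
So the quadratic residues mod 23 are {1, 2, 3, 4, 6, 8, 9, 12, 13, 16, 18}.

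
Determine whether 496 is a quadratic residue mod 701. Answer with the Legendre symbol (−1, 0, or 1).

1

Euler's criterion: (496/701) ≡ 496^350 (mod 701).
496^2 ≡ 666 (mod 701)
496^4 ≡ 524 (mod 701)
496^8 ≡ 485 (mod 701)
496^16 ≡ 390 (mod 701)
496^32 ≡ 684 (mod 701)
496^64 ≡ 289 (mod 701)
496^128 ≡ 102 (mod 701)
496^256 ≡ 590 (mod 701)
496^350 = 496^(256+64+16+8+4+2) ≡ 1 (mod 701).
Result is 1, so (496/701) = 1.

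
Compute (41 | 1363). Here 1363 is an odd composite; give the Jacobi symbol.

1

Reciprocity: 41 ≡ 1 and 1363 ≡ 3 (mod 4), so (41/1363) = +(1363/41).
Reduce top mod 41: now compute (10/41).
Pull out 2: since 41 ≡ 1 (mod 8), (2/41) = +1.
Reciprocity: 5 ≡ 1 and 41 ≡ 1 (mod 4), so (5/41) = +(41/5).
Reduce top mod 5: now compute (1/5).
Reached (1/5) = 1. Collecting the sign flips along the way, the symbol is +1.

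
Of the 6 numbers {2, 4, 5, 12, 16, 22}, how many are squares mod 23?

(2/23) = +1 → QR.
(4/23) = +1 → QR.
(5/23) = -1 → non-residue.
(12/23) = +1 → QR.
(16/23) = +1 → QR.
(22/23) = -1 → non-residue.
Total quadratic residues among the 6: 4.

4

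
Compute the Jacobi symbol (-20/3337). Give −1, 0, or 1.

First reduce: -20 ≡ 3317 (mod 3337).
Reciprocity: 3317 ≡ 1 and 3337 ≡ 1 (mod 4), so (3317/3337) = +(3337/3317).
Reduce top mod 3317: now compute (20/3317).
Pull out 2^2: since 3317 ≡ 5 (mod 8), (2/3317) = -1, so (2/3317)^2 = +1.
Reciprocity: 5 ≡ 1 and 3317 ≡ 1 (mod 4), so (5/3317) = +(3317/5).
Reduce top mod 5: now compute (2/5).
Pull out 2: since 5 ≡ 5 (mod 8), (2/5) = -1.
Reached (1/5) = 1. Collecting the sign flips along the way, the symbol is -1.

-1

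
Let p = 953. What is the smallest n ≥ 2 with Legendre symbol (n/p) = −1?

(2/953) = +1, so 2 is a residue.
(3/953) = −1, so 3 is the smallest positive non-residue mod 953.

3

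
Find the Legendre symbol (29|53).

Reciprocity: 29 ≡ 1 and 53 ≡ 1 (mod 4), so (29/53) = +(53/29).
Reduce top mod 29: now compute (24/29).
Pull out 2^3: since 29 ≡ 5 (mod 8), (2/29) = -1, so (2/29)^3 = -1.
Reciprocity: 3 ≡ 3 and 29 ≡ 1 (mod 4), so (3/29) = +(29/3).
Reduce top mod 3: now compute (2/3).
Pull out 2: since 3 ≡ 3 (mod 8), (2/3) = -1.
Reached (1/3) = 1. Collecting the sign flips along the way, the symbol is +1.

1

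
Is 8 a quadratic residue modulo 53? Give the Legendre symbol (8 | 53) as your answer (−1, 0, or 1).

Pull out 2^3: since 53 ≡ 5 (mod 8), (2/53) = -1, so (2/53)^3 = -1.
Reached (1/53) = 1. Collecting the sign flips along the way, the symbol is -1.

-1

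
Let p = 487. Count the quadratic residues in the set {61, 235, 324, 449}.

3

(61/487) = +1 → QR.
(235/487) = +1 → QR.
(324/487) = +1 → QR.
(449/487) = -1 → non-residue.
Total quadratic residues among the 4: 3.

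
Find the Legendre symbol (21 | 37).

1

Euler's criterion: (21/37) ≡ 21^18 (mod 37).
21^2 ≡ 34 (mod 37)
21^4 ≡ 9 (mod 37)
21^8 ≡ 7 (mod 37)
21^16 ≡ 12 (mod 37)
21^18 = 21^(16+2) ≡ 1 (mod 37).
Result is 1, so (21/37) = 1.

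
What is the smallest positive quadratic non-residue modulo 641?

(2/641) = +1, so 2 is a residue.
(3/641) = −1, so 3 is the smallest positive non-residue mod 641.

3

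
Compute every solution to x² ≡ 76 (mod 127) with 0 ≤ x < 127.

Since 127 ≡ 3 (mod 4), a square root of 76 is 76^((127+1)/4) = 76^32 mod 127.
Repeated squaring: 76^2≡61, 76^4≡38, 76^8≡47, 76^16≡50, 76^32≡87 (mod 127).
76^32 = 76^(32) ≡ 87 (mod 127).
Check: 87² = 7569 ≡ 76 (mod 127). The two roots are 40 and 87.

40, 87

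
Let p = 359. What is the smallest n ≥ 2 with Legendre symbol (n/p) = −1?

(2/359) = +1, so 2 is a residue.
(3/359) = +1, so 3 is a residue.
(4/359) = +1, so 4 is a residue.
(5/359) = +1, so 5 is a residue.
(6/359) = +1, so 6 is a residue.
(7/359) = −1, so 7 is the smallest positive non-residue mod 359.

7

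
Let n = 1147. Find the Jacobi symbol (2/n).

Pull out 2: since 1147 ≡ 3 (mod 8), (2/1147) = -1.
Reached (1/1147) = 1. Collecting the sign flips along the way, the symbol is -1.

-1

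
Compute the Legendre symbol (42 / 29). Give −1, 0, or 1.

Euler's criterion: (42/29) ≡ 13^14 (mod 29).
13^2 ≡ 24 (mod 29)
13^4 ≡ 25 (mod 29)
13^8 ≡ 16 (mod 29)
13^14 = 13^(8+4+2) ≡ 1 (mod 29).
Result is 1, so (42/29) = 1.

1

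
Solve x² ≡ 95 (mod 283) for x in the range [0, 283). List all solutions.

Since 283 ≡ 3 (mod 4), a square root of 95 is 95^((283+1)/4) = 95^71 mod 283.
Repeated squaring: 95^2≡252, 95^4≡112, 95^8≡92, 95^16≡257, 95^32≡110, 95^64≡214 (mod 283).
95^71 = 95^(64+4+2+1) ≡ 100 (mod 283).
Check: 100² = 10000 ≡ 95 (mod 283). The two roots are 100 and 183.

100, 183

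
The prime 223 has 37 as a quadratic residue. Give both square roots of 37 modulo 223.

86, 137

Since 223 ≡ 3 (mod 4), a square root of 37 is 37^((223+1)/4) = 37^56 mod 223.
Repeated squaring: 37^2≡31, 37^4≡69, 37^8≡78, 37^16≡63, 37^32≡178 (mod 223).
37^56 = 37^(32+16+8) ≡ 86 (mod 223).
Check: 86² = 7396 ≡ 37 (mod 223). The two roots are 86 and 137.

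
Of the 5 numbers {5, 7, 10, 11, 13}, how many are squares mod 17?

1

(5/17) = -1 → non-residue.
(7/17) = -1 → non-residue.
(10/17) = -1 → non-residue.
(11/17) = -1 → non-residue.
(13/17) = +1 → QR.
Total quadratic residues among the 5: 1.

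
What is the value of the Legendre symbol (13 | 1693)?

Reciprocity: 13 ≡ 1 and 1693 ≡ 1 (mod 4), so (13/1693) = +(1693/13).
Reduce top mod 13: now compute (3/13).
Reciprocity: 3 ≡ 3 and 13 ≡ 1 (mod 4), so (3/13) = +(13/3).
Reduce top mod 3: now compute (1/3).
Reached (1/3) = 1. Collecting the sign flips along the way, the symbol is +1.

1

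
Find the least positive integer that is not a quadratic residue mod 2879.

7

(2/2879) = +1, so 2 is a residue.
(3/2879) = +1, so 3 is a residue.
(4/2879) = +1, so 4 is a residue.
(5/2879) = +1, so 5 is a residue.
(6/2879) = +1, so 6 is a residue.
(7/2879) = −1, so 7 is the smallest positive non-residue mod 2879.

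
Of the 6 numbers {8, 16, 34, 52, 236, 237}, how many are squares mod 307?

1

(8/307) = -1 → non-residue.
(16/307) = +1 → QR.
(34/307) = -1 → non-residue.
(52/307) = -1 → non-residue.
(236/307) = -1 → non-residue.
(237/307) = -1 → non-residue.
Total quadratic residues among the 6: 1.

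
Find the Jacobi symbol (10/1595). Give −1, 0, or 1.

Pull out 2: since 1595 ≡ 3 (mod 8), (2/1595) = -1.
Reciprocity: 5 ≡ 1 and 1595 ≡ 3 (mod 4), so (5/1595) = +(1595/5).
Reduce top mod 5: now compute (0/5).
Top reduces to 0: gcd > 1, so the symbol is 0.

0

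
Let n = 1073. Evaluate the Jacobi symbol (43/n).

Reciprocity: 43 ≡ 3 and 1073 ≡ 1 (mod 4), so (43/1073) = +(1073/43).
Reduce top mod 43: now compute (41/43).
Reciprocity: 41 ≡ 1 and 43 ≡ 3 (mod 4), so (41/43) = +(43/41).
Reduce top mod 41: now compute (2/41).
Pull out 2: since 41 ≡ 1 (mod 8), (2/41) = +1.
Reached (1/41) = 1. Collecting the sign flips along the way, the symbol is +1.

1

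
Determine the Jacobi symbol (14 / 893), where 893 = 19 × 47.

Pull out 2: since 893 ≡ 5 (mod 8), (2/893) = -1.
Reciprocity: 7 ≡ 3 and 893 ≡ 1 (mod 4), so (7/893) = +(893/7).
Reduce top mod 7: now compute (4/7).
Pull out 2^2: since 7 ≡ 7 (mod 8), (2/7) = +1, so (2/7)^2 = +1.
Reached (1/7) = 1. Collecting the sign flips along the way, the symbol is -1.

-1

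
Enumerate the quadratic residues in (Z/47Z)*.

1, 2, 3, 4, 6, 7, 8, 9, 12, 14, 16, 17, 18, 21, 24, 25, 27, 28, 32, 34, 36, 37, 42

Square k = 1,…,23 (k and 47−k give the same square):
1²=1, 2²=4, 3²=9, 4²=16, 5²=25, 6²=36, 7²≡2, 8²≡17, 9²≡34, 10²≡6, 11²≡27, 12²≡3, 13²≡28, 14²≡8, 15²≡37, 16²≡21, 17²≡7, 18²≡42, 19²≡32, 20²≡24, 21²≡18, 22²≡14, 23²≡12 (mod 47).
So the quadratic residues mod 47 are {1, 2, 3, 4, 6, 7, 8, 9, 12, 14, 16, 17, 18, 21, 24, 25, 27, 28, 32, 34, 36, 37, 42}.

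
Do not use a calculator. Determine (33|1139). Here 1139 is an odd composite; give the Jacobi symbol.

1

Reciprocity: 33 ≡ 1 and 1139 ≡ 3 (mod 4), so (33/1139) = +(1139/33).
Reduce top mod 33: now compute (17/33).
Reciprocity: 17 ≡ 1 and 33 ≡ 1 (mod 4), so (17/33) = +(33/17).
Reduce top mod 17: now compute (16/17).
Pull out 2^4: since 17 ≡ 1 (mod 8), (2/17) = +1, so (2/17)^4 = +1.
Reached (1/17) = 1. Collecting the sign flips along the way, the symbol is +1.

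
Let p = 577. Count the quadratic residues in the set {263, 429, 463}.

(263/577) = +1 → QR.
(429/577) = -1 → non-residue.
(463/577) = +1 → QR.
Total quadratic residues among the 3: 2.

2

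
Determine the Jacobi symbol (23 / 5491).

Reciprocity: 23 ≡ 3 and 5491 ≡ 3 (mod 4), so (23/5491) = −(5491/23).
Reduce top mod 23: now compute (17/23).
Reciprocity: 17 ≡ 1 and 23 ≡ 3 (mod 4), so (17/23) = +(23/17).
Reduce top mod 17: now compute (6/17).
Pull out 2: since 17 ≡ 1 (mod 8), (2/17) = +1.
Reciprocity: 3 ≡ 3 and 17 ≡ 1 (mod 4), so (3/17) = +(17/3).
Reduce top mod 3: now compute (2/3).
Pull out 2: since 3 ≡ 3 (mod 8), (2/3) = -1.
Reached (1/3) = 1. Collecting the sign flips along the way, the symbol is +1.

1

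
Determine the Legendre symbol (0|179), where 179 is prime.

0

Top reduces to 0: gcd > 1, so the symbol is 0.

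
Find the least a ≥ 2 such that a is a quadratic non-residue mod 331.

2

(2/331) = −1, so 2 is the smallest positive non-residue mod 331.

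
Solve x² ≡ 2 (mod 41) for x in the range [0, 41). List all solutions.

41 ≡ 1 (mod 4), so we find a root by search.
Trying successive values, 17² = 289 ≡ 2 (mod 41). The other root is 41 − 17 = 24.

17, 24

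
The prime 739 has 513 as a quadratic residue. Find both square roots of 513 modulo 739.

327, 412

Since 739 ≡ 3 (mod 4), a square root of 513 is 513^((739+1)/4) = 513^185 mod 739.
Repeated squaring: 513^2≡85, 513^4≡574, 513^8≡621, 513^16≡622, 513^32≡387, 513^64≡491, 513^128≡167 (mod 739).
513^185 = 513^(128+32+16+8+1) ≡ 327 (mod 739).
Check: 327² = 106929 ≡ 513 (mod 739). The two roots are 327 and 412.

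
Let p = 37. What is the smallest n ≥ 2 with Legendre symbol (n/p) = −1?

(2/37) = −1, so 2 is the smallest positive non-residue mod 37.

2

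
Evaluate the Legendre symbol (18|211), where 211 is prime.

-1

Pull out 2: since 211 ≡ 3 (mod 8), (2/211) = -1.
Reciprocity: 9 ≡ 1 and 211 ≡ 3 (mod 4), so (9/211) = +(211/9).
Reduce top mod 9: now compute (4/9).
Pull out 2^2: since 9 ≡ 1 (mod 8), (2/9) = +1, so (2/9)^2 = +1.
Reached (1/9) = 1. Collecting the sign flips along the way, the symbol is -1.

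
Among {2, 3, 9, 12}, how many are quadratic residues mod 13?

3

(2/13) = -1 → non-residue.
(3/13) = +1 → QR.
(9/13) = +1 → QR.
(12/13) = +1 → QR.
Total quadratic residues among the 4: 3.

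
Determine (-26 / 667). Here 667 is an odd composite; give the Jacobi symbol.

1

First reduce: -26 ≡ 641 (mod 667).
Reciprocity: 641 ≡ 1 and 667 ≡ 3 (mod 4), so (641/667) = +(667/641).
Reduce top mod 641: now compute (26/641).
Pull out 2: since 641 ≡ 1 (mod 8), (2/641) = +1.
Reciprocity: 13 ≡ 1 and 641 ≡ 1 (mod 4), so (13/641) = +(641/13).
Reduce top mod 13: now compute (4/13).
Pull out 2^2: since 13 ≡ 5 (mod 8), (2/13) = -1, so (2/13)^2 = +1.
Reached (1/13) = 1. Collecting the sign flips along the way, the symbol is +1.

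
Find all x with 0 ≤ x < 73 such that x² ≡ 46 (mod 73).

73 ≡ 1 (mod 4), so we find a root by search.
Trying successive values, 22² = 484 ≡ 46 (mod 73). The other root is 73 − 22 = 51.

22, 51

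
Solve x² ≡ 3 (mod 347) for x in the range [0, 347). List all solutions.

95, 252

Since 347 ≡ 3 (mod 4), a square root of 3 is 3^((347+1)/4) = 3^87 mod 347.
Repeated squaring: 3^2≡9, 3^4≡81, 3^8≡315, 3^16≡330, 3^32≡289, 3^64≡241 (mod 347).
3^87 = 3^(64+16+4+2+1) ≡ 95 (mod 347).
Check: 95² = 9025 ≡ 3 (mod 347). The two roots are 95 and 252.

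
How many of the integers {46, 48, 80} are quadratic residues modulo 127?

(46/127) = -1 → non-residue.
(48/127) = -1 → non-residue.
(80/127) = -1 → non-residue.
Total quadratic residues among the 3: 0.

0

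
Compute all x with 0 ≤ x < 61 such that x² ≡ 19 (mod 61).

18, 43

61 ≡ 1 (mod 4), so we find a root by search.
Trying successive values, 18² = 324 ≡ 19 (mod 61). The other root is 61 − 18 = 43.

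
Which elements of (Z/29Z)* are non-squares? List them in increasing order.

2 3 8 10 11 12 14 15 17 18 19 21 26 27

Square k = 1,…,14 (k and 29−k give the same square):
1²=1, 2²=4, 3²=9, 4²=16, 5²=25, 6²≡7, 7²≡20, 8²≡6, 9²≡23, 10²≡13, 11²≡5, 12²≡28, 13²≡24, 14²≡22 (mod 29).
The residues are {1, 4, 5, 6, 7, 9, 13, 16, 20, 22, 23, 24, 25, 28}; the non-residues are the remaining 14 nonzero classes.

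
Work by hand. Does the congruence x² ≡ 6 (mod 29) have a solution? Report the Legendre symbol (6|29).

Pull out 2: since 29 ≡ 5 (mod 8), (2/29) = -1.
Reciprocity: 3 ≡ 3 and 29 ≡ 1 (mod 4), so (3/29) = +(29/3).
Reduce top mod 3: now compute (2/3).
Pull out 2: since 3 ≡ 3 (mod 8), (2/3) = -1.
Reached (1/3) = 1. Collecting the sign flips along the way, the symbol is +1.

1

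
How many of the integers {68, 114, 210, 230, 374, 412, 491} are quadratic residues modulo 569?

(68/569) = +1 → QR.
(114/569) = +1 → QR.
(210/569) = -1 → non-residue.
(230/569) = -1 → non-residue.
(374/569) = -1 → non-residue.
(412/569) = -1 → non-residue.
(491/569) = -1 → non-residue.
Total quadratic residues among the 7: 2.

2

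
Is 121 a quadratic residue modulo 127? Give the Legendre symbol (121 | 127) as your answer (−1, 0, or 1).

1

Euler's criterion: (121/127) ≡ 121^63 (mod 127).
121^2 ≡ 36 (mod 127)
121^4 ≡ 26 (mod 127)
121^8 ≡ 41 (mod 127)
121^16 ≡ 30 (mod 127)
121^32 ≡ 11 (mod 127)
121^63 = 121^(32+16+8+4+2+1) ≡ 1 (mod 127).
Result is 1, so (121/127) = 1.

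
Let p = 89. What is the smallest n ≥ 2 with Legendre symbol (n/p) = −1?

(2/89) = +1, so 2 is a residue.
(3/89) = −1, so 3 is the smallest positive non-residue mod 89.

3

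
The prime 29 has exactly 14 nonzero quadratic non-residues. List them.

2,3,8,10,11,12,14,15,17,18,19,21,26,27

Square k = 1,…,14 (k and 29−k give the same square):
1²=1, 2²=4, 3²=9, 4²=16, 5²=25, 6²≡7, 7²≡20, 8²≡6, 9²≡23, 10²≡13, 11²≡5, 12²≡28, 13²≡24, 14²≡22 (mod 29).
The residues are {1, 4, 5, 6, 7, 9, 13, 16, 20, 22, 23, 24, 25, 28}; the non-residues are the remaining 14 nonzero classes.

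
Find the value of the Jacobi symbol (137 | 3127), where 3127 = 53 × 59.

Reciprocity: 137 ≡ 1 and 3127 ≡ 3 (mod 4), so (137/3127) = +(3127/137).
Reduce top mod 137: now compute (113/137).
Reciprocity: 113 ≡ 1 and 137 ≡ 1 (mod 4), so (113/137) = +(137/113).
Reduce top mod 113: now compute (24/113).
Pull out 2^3: since 113 ≡ 1 (mod 8), (2/113) = +1, so (2/113)^3 = +1.
Reciprocity: 3 ≡ 3 and 113 ≡ 1 (mod 4), so (3/113) = +(113/3).
Reduce top mod 3: now compute (2/3).
Pull out 2: since 3 ≡ 3 (mod 8), (2/3) = -1.
Reached (1/3) = 1. Collecting the sign flips along the way, the symbol is -1.

-1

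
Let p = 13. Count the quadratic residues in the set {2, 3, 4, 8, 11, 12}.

(2/13) = -1 → non-residue.
(3/13) = +1 → QR.
(4/13) = +1 → QR.
(8/13) = -1 → non-residue.
(11/13) = -1 → non-residue.
(12/13) = +1 → QR.
Total quadratic residues among the 6: 3.

3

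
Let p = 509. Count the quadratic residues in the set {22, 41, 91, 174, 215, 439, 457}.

(22/509) = -1 → non-residue.
(41/509) = -1 → non-residue.
(91/509) = +1 → QR.
(174/509) = +1 → QR.
(215/509) = +1 → QR.
(439/509) = +1 → QR.
(457/509) = -1 → non-residue.
Total quadratic residues among the 7: 4.

4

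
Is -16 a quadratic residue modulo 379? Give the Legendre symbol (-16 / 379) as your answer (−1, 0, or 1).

Euler's criterion: (-16/379) ≡ 363^189 (mod 379).
363^2 ≡ 256 (mod 379)
363^4 ≡ 348 (mod 379)
363^8 ≡ 203 (mod 379)
363^16 ≡ 277 (mod 379)
363^32 ≡ 171 (mod 379)
363^64 ≡ 58 (mod 379)
363^128 ≡ 332 (mod 379)
363^189 = 363^(128+32+16+8+4+1) ≡ 378 (mod 379).
Result is 378 ≡ −1, so (-16/379) = −1.

-1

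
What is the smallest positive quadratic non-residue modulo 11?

2

(2/11) = −1, so 2 is the smallest positive non-residue mod 11.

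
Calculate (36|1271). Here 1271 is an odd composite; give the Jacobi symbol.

Pull out 2^2: since 1271 ≡ 7 (mod 8), (2/1271) = +1, so (2/1271)^2 = +1.
Reciprocity: 9 ≡ 1 and 1271 ≡ 3 (mod 4), so (9/1271) = +(1271/9).
Reduce top mod 9: now compute (2/9).
Pull out 2: since 9 ≡ 1 (mod 8), (2/9) = +1.
Reached (1/9) = 1. Collecting the sign flips along the way, the symbol is +1.

1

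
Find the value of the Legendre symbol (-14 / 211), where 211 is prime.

-1

Euler's criterion: (-14/211) ≡ 197^105 (mod 211).
197^2 ≡ 196 (mod 211)
197^4 ≡ 14 (mod 211)
197^8 ≡ 196 (mod 211)
197^16 ≡ 14 (mod 211)
197^32 ≡ 196 (mod 211)
197^64 ≡ 14 (mod 211)
197^105 = 197^(64+32+8+1) ≡ 210 (mod 211).
Result is 210 ≡ −1, so (-14/211) = −1.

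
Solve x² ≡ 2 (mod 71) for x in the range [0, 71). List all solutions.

12, 59

Since 71 ≡ 3 (mod 4), a square root of 2 is 2^((71+1)/4) = 2^18 mod 71.
Repeated squaring: 2^2≡4, 2^4≡16, 2^8≡43, 2^16≡3 (mod 71).
2^18 = 2^(16+2) ≡ 12 (mod 71).
Check: 12² = 144 ≡ 2 (mod 71). The two roots are 12 and 59.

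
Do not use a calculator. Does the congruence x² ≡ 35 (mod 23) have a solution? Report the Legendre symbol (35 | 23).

First reduce: 35 ≡ 12 (mod 23).
Pull out 2^2: since 23 ≡ 7 (mod 8), (2/23) = +1, so (2/23)^2 = +1.
Reciprocity: 3 ≡ 3 and 23 ≡ 3 (mod 4), so (3/23) = −(23/3).
Reduce top mod 3: now compute (2/3).
Pull out 2: since 3 ≡ 3 (mod 8), (2/3) = -1.
Reached (1/3) = 1. Collecting the sign flips along the way, the symbol is +1.

1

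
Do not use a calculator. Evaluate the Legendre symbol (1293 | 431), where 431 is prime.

First reduce: 1293 ≡ 0 (mod 431).
Top reduces to 0: gcd > 1, so the symbol is 0.

0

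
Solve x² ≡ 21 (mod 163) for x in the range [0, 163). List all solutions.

Since 163 ≡ 3 (mod 4), a square root of 21 is 21^((163+1)/4) = 21^41 mod 163.
Repeated squaring: 21^2≡115, 21^4≡22, 21^8≡158, 21^16≡25, 21^32≡136 (mod 163).
21^41 = 21^(32+8+1) ≡ 64 (mod 163).
Check: 64² = 4096 ≡ 21 (mod 163). The two roots are 64 and 99.

64, 99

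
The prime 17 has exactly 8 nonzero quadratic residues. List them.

Square k = 1,…,8 (k and 17−k give the same square):
1²=1, 2²=4, 3²=9, 4²=16, 5²≡8, 6²≡2, 7²≡15, 8²≡13 (mod 17).
So the quadratic residues mod 17 are {1, 2, 4, 8, 9, 13, 15, 16}.

1, 2, 4, 8, 9, 13, 15, 16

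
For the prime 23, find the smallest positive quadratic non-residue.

(2/23) = +1, so 2 is a residue.
(3/23) = +1, so 3 is a residue.
(4/23) = +1, so 4 is a residue.
(5/23) = −1, so 5 is the smallest positive non-residue mod 23.

5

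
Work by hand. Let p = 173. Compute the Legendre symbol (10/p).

Pull out 2: since 173 ≡ 5 (mod 8), (2/173) = -1.
Reciprocity: 5 ≡ 1 and 173 ≡ 1 (mod 4), so (5/173) = +(173/5).
Reduce top mod 5: now compute (3/5).
Reciprocity: 3 ≡ 3 and 5 ≡ 1 (mod 4), so (3/5) = +(5/3).
Reduce top mod 3: now compute (2/3).
Pull out 2: since 3 ≡ 3 (mod 8), (2/3) = -1.
Reached (1/3) = 1. Collecting the sign flips along the way, the symbol is +1.

1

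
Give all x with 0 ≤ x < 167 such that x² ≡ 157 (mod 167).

Since 167 ≡ 3 (mod 4), a square root of 157 is 157^((167+1)/4) = 157^42 mod 167.
Repeated squaring: 157^2≡100, 157^4≡147, 157^8≡66, 157^16≡14, 157^32≡29 (mod 167).
157^42 = 157^(32+8+2) ≡ 18 (mod 167).
Check: 18² = 324 ≡ 157 (mod 167). The two roots are 18 and 149.

18, 149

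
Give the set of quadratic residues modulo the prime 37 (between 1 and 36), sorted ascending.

1 3 4 7 9 10 11 12 16 21 25 26 27 28 30 33 34 36

Square k = 1,…,18 (k and 37−k give the same square):
1²=1, 2²=4, 3²=9, 4²=16, 5²=25, 6²=36, 7²≡12, 8²≡27, 9²≡7, 10²≡26, 11²≡10, 12²≡33, 13²≡21, 14²≡11, 15²≡3, 16²≡34, 17²≡30, 18²≡28 (mod 37).
So the quadratic residues mod 37 are {1, 3, 4, 7, 9, 10, 11, 12, 16, 21, 25, 26, 27, 28, 30, 33, 34, 36}.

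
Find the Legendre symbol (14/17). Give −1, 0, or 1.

Pull out 2: since 17 ≡ 1 (mod 8), (2/17) = +1.
Reciprocity: 7 ≡ 3 and 17 ≡ 1 (mod 4), so (7/17) = +(17/7).
Reduce top mod 7: now compute (3/7).
Reciprocity: 3 ≡ 3 and 7 ≡ 3 (mod 4), so (3/7) = −(7/3).
Reduce top mod 3: now compute (1/3).
Reached (1/3) = 1. Collecting the sign flips along the way, the symbol is -1.

-1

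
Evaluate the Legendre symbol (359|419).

Euler's criterion: (359/419) ≡ 359^209 (mod 419).
359^2 ≡ 248 (mod 419)
359^4 ≡ 330 (mod 419)
359^8 ≡ 379 (mod 419)
359^16 ≡ 343 (mod 419)
359^32 ≡ 329 (mod 419)
359^64 ≡ 139 (mod 419)
359^128 ≡ 47 (mod 419)
359^209 = 359^(128+64+16+1) ≡ 418 (mod 419).
Result is 418 ≡ −1, so (359/419) = −1.

-1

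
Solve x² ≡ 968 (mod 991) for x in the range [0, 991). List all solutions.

Since 991 ≡ 3 (mod 4), a square root of 968 is 968^((991+1)/4) = 968^248 mod 991.
Repeated squaring: 968^2≡529, 968^4≡379, 968^8≡937, 968^16≡934, 968^32≡276, 968^64≡860, 968^128≡314 (mod 991).
968^248 = 968^(128+64+32+16+8) ≡ 670 (mod 991).
Check: 670² = 448900 ≡ 968 (mod 991). The two roots are 321 and 670.

321, 670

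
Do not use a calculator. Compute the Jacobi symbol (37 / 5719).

1

Reciprocity: 37 ≡ 1 and 5719 ≡ 3 (mod 4), so (37/5719) = +(5719/37).
Reduce top mod 37: now compute (21/37).
Reciprocity: 21 ≡ 1 and 37 ≡ 1 (mod 4), so (21/37) = +(37/21).
Reduce top mod 21: now compute (16/21).
Pull out 2^4: since 21 ≡ 5 (mod 8), (2/21) = -1, so (2/21)^4 = +1.
Reached (1/21) = 1. Collecting the sign flips along the way, the symbol is +1.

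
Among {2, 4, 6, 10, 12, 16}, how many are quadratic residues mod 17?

(2/17) = +1 → QR.
(4/17) = +1 → QR.
(6/17) = -1 → non-residue.
(10/17) = -1 → non-residue.
(12/17) = -1 → non-residue.
(16/17) = +1 → QR.
Total quadratic residues among the 6: 3.

3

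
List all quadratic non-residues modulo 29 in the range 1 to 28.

Square k = 1,…,14 (k and 29−k give the same square):
1²=1, 2²=4, 3²=9, 4²=16, 5²=25, 6²≡7, 7²≡20, 8²≡6, 9²≡23, 10²≡13, 11²≡5, 12²≡28, 13²≡24, 14²≡22 (mod 29).
The residues are {1, 4, 5, 6, 7, 9, 13, 16, 20, 22, 23, 24, 25, 28}; the non-residues are the remaining 14 nonzero classes.

2, 3, 8, 10, 11, 12, 14, 15, 17, 18, 19, 21, 26, 27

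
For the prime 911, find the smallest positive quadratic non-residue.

(2/911) = +1, so 2 is a residue.
(3/911) = +1, so 3 is a residue.
(4/911) = +1, so 4 is a residue.
(5/911) = +1, so 5 is a residue.
(6/911) = +1, so 6 is a residue.
(7/911) = −1, so 7 is the smallest positive non-residue mod 911.

7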